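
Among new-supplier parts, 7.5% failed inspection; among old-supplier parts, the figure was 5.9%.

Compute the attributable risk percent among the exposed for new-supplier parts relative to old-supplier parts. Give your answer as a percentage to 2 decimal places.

AR% = (0.0750 − 0.0590) / 0.0750 = 0.2133 → 21.33%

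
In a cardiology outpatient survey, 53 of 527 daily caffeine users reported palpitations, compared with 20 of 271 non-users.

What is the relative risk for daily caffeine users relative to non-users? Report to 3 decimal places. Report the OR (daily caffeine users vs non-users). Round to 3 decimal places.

RR = 1.363; OR = 1.403

risk, daily caffeine users = 53/527 = 0.1006
risk, non-users = 20/271 = 0.0738
RR = 0.1006 / 0.0738 = 1.363
odds, daily caffeine users = 53/474 = 0.1118
odds, non-users = 20/251 = 0.0797
OR = 0.1118 / 0.0797 = 1.403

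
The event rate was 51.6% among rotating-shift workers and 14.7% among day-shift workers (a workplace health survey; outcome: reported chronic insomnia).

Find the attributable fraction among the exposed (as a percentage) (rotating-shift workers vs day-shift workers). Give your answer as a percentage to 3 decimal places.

AR% = (0.5160 − 0.1470) / 0.5160 = 0.7151 → 71.512%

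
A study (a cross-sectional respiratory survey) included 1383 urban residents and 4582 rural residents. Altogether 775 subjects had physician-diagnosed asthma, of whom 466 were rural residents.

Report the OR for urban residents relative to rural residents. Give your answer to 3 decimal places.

OR: 2.541

urban residents with the outcome: 775 − 466 = 309
urban residents without the outcome: 1383 − 309 = 1074
rural residents without the outcome: 4582 − 466 = 4116
OR = (309 × 4116) / (1074 × 466) = 1271844/500484 ≈ 2.541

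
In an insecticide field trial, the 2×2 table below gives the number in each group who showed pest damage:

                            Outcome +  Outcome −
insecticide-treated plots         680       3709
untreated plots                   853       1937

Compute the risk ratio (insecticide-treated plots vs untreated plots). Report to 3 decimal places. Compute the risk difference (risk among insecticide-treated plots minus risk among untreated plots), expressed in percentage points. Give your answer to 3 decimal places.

RR = 0.507; RD = -15.080

risk, insecticide-treated plots = 680/4389 = 0.1549
risk, untreated plots = 853/2790 = 0.3057
RR = 0.1549 / 0.3057 = 0.507
risk difference = 0.1549 − 0.3057 = -0.1508 → -15.080 percentage points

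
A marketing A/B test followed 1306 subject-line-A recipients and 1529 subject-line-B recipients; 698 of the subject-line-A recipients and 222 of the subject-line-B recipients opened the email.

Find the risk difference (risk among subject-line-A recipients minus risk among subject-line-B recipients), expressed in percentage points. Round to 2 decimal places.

risk, subject-line-A recipients = 698/1306 = 0.5345
risk, subject-line-B recipients = 222/1529 = 0.1452
risk difference = 0.5345 − 0.1452 = 0.3893 → 38.93 percentage points

RD: 38.93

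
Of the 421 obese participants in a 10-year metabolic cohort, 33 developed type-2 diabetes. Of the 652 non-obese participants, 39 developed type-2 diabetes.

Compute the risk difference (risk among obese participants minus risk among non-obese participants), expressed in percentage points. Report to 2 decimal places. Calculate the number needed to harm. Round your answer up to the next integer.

risk, obese participants = 33/421 = 0.0784
risk, non-obese participants = 39/652 = 0.0598
risk difference = 0.0784 − 0.0598 = 0.0186 → 1.86 percentage points
absolute risk difference = 0.018569
1 / 0.018569 = 53.853 → round up → 54

RD = 1.86; NNH = 54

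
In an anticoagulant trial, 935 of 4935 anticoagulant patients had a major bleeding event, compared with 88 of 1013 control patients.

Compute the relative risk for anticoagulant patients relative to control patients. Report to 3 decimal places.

risk, anticoagulant patients = 935/4935 = 0.1895
risk, control patients = 88/1013 = 0.0869
RR = 0.1895 / 0.0869 = 2.181

RR: 2.181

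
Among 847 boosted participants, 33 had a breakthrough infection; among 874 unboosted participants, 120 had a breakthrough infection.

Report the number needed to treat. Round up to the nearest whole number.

11

risk, boosted participants = 33/847 = 0.038961
risk, unboosted participants = 120/874 = 0.137300
absolute risk difference = 0.098339
1 / 0.098339 = 10.169 → round up → 11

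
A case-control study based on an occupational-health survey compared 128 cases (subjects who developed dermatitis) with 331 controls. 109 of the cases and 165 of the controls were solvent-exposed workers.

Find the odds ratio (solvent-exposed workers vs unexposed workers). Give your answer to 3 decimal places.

OR = (109 × 166) / (165 × 19) = 18094/3135 ≈ 5.772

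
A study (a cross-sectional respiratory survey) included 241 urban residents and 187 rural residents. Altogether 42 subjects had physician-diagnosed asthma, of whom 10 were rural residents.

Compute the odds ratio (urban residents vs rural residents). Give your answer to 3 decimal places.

OR: 2.710

urban residents with the outcome: 42 − 10 = 32
urban residents without the outcome: 241 − 32 = 209
rural residents without the outcome: 187 − 10 = 177
OR = (32 × 177) / (209 × 10) = 5664/2090 ≈ 2.710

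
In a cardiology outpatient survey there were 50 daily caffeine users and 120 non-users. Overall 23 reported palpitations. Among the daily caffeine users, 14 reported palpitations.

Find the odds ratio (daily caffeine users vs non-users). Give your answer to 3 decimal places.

OR = 4.796

daily caffeine users without the outcome: 50 − 14 = 36
non-users with the outcome: 23 − 14 = 9
non-users without the outcome: 120 − 9 = 111
OR = (14 × 111) / (36 × 9) = 1554/324 ≈ 4.796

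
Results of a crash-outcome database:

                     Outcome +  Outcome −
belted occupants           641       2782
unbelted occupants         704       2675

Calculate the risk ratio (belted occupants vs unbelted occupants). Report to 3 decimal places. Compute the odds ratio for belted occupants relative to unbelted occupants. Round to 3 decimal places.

RR = 0.899; OR = 0.875

risk, belted occupants = 641/3423 = 0.1873
risk, unbelted occupants = 704/3379 = 0.2083
RR = 0.1873 / 0.2083 = 0.899
odds, belted occupants = 641/2782 = 0.2304
odds, unbelted occupants = 704/2675 = 0.2632
OR = 0.2304 / 0.2632 = 0.875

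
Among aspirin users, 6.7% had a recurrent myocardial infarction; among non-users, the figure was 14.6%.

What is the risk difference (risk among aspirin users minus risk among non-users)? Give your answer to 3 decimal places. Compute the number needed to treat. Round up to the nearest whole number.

RD = -0.079; NNT = 13

risk difference = 0.0670 − 0.1460 = -0.079
absolute risk difference = 0.079000
1 / 0.079000 = 12.658 → round up → 13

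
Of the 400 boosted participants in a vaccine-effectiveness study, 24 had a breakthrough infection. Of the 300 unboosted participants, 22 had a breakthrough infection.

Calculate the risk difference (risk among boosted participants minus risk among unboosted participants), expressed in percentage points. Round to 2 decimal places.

risk, boosted participants = 24/400 = 0.0600
risk, unboosted participants = 22/300 = 0.0733
risk difference = 0.0600 − 0.0733 = -0.0133 → -1.33 percentage points

-1.33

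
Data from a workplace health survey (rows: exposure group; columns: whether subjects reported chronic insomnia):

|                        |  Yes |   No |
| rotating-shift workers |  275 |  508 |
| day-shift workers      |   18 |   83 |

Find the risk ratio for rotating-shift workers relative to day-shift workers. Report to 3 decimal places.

risk, rotating-shift workers = 275/783 = 0.3512
risk, day-shift workers = 18/101 = 0.1782
RR = 0.3512 / 0.1782 = 1.971

1.971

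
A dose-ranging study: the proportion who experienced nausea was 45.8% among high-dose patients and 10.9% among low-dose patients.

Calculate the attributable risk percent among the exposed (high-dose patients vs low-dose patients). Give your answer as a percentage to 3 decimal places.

AR% = (0.4580 − 0.1090) / 0.4580 = 0.7620 → 76.201%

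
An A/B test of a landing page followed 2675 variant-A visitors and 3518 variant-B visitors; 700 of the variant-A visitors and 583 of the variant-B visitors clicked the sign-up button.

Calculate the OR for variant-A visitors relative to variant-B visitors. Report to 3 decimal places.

OR = (700 × 2935) / (1975 × 583) = 2054500/1151425 ≈ 1.784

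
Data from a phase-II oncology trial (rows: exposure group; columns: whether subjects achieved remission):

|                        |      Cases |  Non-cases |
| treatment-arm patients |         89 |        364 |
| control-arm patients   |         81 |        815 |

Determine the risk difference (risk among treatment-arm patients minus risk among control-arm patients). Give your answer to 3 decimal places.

RD = 0.106

risk, treatment-arm patients = 89/453 = 0.1965
risk, control-arm patients = 81/896 = 0.0904
risk difference = 0.1965 − 0.0904 = 0.106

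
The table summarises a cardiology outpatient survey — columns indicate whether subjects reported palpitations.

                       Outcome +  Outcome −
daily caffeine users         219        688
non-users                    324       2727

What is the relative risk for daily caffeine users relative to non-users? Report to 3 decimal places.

2.274

risk, daily caffeine users = 219/907 = 0.2415
risk, non-users = 324/3051 = 0.1062
RR = 0.2415 / 0.1062 = 2.274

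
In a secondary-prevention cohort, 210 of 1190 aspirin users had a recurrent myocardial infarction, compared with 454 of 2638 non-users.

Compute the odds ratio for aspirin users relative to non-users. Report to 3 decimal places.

1.031

odds, aspirin users = 210/980 = 0.2143
odds, non-users = 454/2184 = 0.2079
OR = 0.2143 / 0.2079 = 1.031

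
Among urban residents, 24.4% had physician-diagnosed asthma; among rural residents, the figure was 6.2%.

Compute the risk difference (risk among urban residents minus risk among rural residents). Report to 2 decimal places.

risk difference = 0.2440 − 0.0620 = 0.18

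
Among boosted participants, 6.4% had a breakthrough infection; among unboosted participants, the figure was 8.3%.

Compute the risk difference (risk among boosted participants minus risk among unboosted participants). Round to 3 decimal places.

risk difference = 0.0640 − 0.0830 = -0.019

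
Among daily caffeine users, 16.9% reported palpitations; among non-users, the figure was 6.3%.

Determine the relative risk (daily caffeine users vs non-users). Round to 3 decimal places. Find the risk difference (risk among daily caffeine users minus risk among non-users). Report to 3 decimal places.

RR = 2.683; RD = 0.106

RR = 0.1690 / 0.0630 = 2.683
risk difference = 0.1690 − 0.0630 = 0.106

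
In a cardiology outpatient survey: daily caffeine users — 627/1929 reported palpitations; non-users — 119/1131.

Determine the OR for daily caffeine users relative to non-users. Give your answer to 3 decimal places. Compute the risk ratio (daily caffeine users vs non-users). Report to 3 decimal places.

OR = 4.095; RR = 3.089

OR = (627 × 1012) / (1302 × 119) = 634524/154938 ≈ 4.095
risk, daily caffeine users = 627/1929 = 0.3250
risk, non-users = 119/1131 = 0.1052
RR = 0.3250 / 0.1052 = 3.089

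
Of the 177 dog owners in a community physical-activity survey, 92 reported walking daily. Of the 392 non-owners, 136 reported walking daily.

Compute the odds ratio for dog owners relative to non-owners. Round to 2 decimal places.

OR = (92 × 256) / (85 × 136) = 23552/11560 ≈ 2.04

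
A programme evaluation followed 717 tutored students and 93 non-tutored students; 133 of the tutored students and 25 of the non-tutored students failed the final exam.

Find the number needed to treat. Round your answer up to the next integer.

13

risk, tutored students = 133/717 = 0.185495
risk, non-tutored students = 25/93 = 0.268817
absolute risk difference = 0.083322
1 / 0.083322 = 12.002 → round up → 13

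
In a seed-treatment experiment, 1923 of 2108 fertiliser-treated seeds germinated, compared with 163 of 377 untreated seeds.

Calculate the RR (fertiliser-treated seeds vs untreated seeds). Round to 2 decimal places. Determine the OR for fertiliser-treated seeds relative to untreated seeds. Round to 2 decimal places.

RR = 2.11; OR = 13.65

risk, fertiliser-treated seeds = 1923/2108 = 0.9122
risk, untreated seeds = 163/377 = 0.4324
RR = 0.9122 / 0.4324 = 2.11
OR = (1923 × 214) / (185 × 163) = 411522/30155 ≈ 13.65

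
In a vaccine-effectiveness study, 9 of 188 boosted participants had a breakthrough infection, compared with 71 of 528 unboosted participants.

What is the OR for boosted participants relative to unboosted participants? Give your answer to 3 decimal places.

OR = (9 × 457) / (179 × 71) = 4113/12709 ≈ 0.324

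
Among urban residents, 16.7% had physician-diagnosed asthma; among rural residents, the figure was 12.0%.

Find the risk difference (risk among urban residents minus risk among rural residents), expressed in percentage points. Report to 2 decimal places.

risk difference = 0.1670 − 0.1200 = 0.0470 → 4.70 percentage points

RD: 4.70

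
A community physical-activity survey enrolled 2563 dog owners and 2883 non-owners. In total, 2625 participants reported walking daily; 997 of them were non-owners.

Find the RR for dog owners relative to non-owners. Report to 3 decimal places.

dog owners with the outcome: 2625 − 997 = 1628
dog owners without the outcome: 2563 − 1628 = 935
non-owners without the outcome: 2883 − 997 = 1886
risk, dog owners = 1628/2563 = 0.6352
risk, non-owners = 997/2883 = 0.3458
RR = 0.6352 / 0.3458 = 1.837

RR = 1.837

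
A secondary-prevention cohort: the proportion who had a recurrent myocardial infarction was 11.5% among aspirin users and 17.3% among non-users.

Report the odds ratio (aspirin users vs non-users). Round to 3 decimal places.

odds, aspirin users = 0.1150/0.8850 = 0.1299
odds, non-users = 0.1730/0.8270 = 0.2092
OR = 0.1299 / 0.2092 = 0.621

0.621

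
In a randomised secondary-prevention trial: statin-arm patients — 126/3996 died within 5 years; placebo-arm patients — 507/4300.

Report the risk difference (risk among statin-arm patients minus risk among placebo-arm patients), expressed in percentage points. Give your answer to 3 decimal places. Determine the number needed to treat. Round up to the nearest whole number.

risk, statin-arm patients = 126/3996 = 0.03153
risk, placebo-arm patients = 507/4300 = 0.11791
risk difference = 0.03153 − 0.11791 = -0.08638 → -8.638 percentage points
absolute risk difference = 0.086375
1 / 0.086375 = 11.577 → round up → 12

RD = -8.638; NNT = 12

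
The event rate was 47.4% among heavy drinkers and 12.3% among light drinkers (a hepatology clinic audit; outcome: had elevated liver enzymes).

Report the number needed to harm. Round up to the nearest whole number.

absolute risk difference = 0.351000
1 / 0.351000 = 2.849 → round up → 3

NNH = 3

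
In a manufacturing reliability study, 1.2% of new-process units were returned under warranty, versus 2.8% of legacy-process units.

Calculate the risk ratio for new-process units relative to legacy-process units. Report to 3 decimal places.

RR = 0.01200 / 0.02800 = 0.429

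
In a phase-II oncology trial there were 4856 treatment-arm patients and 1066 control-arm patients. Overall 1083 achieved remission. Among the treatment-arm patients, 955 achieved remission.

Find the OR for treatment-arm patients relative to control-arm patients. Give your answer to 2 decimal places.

treatment-arm patients without the outcome: 4856 − 955 = 3901
control-arm patients with the outcome: 1083 − 955 = 128
control-arm patients without the outcome: 1066 − 128 = 938
OR = (955 × 938) / (3901 × 128) = 895790/499328 ≈ 1.79

1.79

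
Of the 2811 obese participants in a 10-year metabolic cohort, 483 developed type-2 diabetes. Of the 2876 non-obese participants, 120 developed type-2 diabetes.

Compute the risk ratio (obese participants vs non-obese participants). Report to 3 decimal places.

risk, obese participants = 483/2811 = 0.17182
risk, non-obese participants = 120/2876 = 0.04172
RR = 0.17182 / 0.04172 = 4.118

4.118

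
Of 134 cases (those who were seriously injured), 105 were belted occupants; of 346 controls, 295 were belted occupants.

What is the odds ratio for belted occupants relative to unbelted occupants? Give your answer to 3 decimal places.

0.626

odds, belted occupants = 105/295 = 0.3559
odds, unbelted occupants = 29/51 = 0.5686
OR = 0.3559 / 0.5686 = 0.626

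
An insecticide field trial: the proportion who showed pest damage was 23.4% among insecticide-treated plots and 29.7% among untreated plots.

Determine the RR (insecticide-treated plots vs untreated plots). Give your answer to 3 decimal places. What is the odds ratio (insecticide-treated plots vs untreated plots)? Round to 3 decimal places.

RR = 0.788; OR = 0.723

RR = 0.2340 / 0.2970 = 0.788
odds, insecticide-treated plots = 0.2340/0.7660 = 0.3055
odds, untreated plots = 0.2970/0.7030 = 0.4225
OR = 0.3055 / 0.4225 = 0.723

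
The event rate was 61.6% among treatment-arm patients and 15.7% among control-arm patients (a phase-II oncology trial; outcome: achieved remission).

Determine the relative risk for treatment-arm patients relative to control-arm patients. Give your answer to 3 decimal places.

RR = 0.6160 / 0.1570 = 3.924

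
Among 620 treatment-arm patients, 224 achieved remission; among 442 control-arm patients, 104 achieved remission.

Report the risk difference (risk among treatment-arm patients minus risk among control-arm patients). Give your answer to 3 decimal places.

0.126

risk, treatment-arm patients = 224/620 = 0.3613
risk, control-arm patients = 104/442 = 0.2353
risk difference = 0.3613 − 0.2353 = 0.126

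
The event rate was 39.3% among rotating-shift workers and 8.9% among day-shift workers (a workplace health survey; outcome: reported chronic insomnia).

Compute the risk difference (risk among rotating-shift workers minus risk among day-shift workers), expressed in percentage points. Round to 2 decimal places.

30.40

risk difference = 0.3930 − 0.0890 = 0.3040 → 30.40 percentage points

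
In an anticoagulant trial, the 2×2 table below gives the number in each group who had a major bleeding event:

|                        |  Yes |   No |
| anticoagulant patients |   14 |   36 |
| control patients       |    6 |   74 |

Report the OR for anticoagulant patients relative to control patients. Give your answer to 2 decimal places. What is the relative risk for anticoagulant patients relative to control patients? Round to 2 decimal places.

OR = 4.80; RR = 3.73

OR = (14 × 74) / (36 × 6) = 1036/216 ≈ 4.80
risk, anticoagulant patients = 14/50 = 0.2800
risk, control patients = 6/80 = 0.0750
RR = 0.2800 / 0.0750 = 3.73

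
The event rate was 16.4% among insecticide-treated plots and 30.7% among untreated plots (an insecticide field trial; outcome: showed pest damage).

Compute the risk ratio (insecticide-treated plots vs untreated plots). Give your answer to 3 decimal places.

RR = 0.1640 / 0.3070 = 0.534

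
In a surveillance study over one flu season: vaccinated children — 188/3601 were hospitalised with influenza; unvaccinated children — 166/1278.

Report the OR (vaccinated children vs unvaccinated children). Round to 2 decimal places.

0.37

odds, vaccinated children = 188/3413 = 0.0551
odds, unvaccinated children = 166/1112 = 0.1493
OR = 0.0551 / 0.1493 = 0.37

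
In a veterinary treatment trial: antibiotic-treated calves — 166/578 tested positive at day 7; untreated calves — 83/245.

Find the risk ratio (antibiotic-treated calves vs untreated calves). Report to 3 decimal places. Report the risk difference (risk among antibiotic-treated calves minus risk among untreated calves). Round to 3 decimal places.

RR = 0.848; RD = -0.052

risk, antibiotic-treated calves = 166/578 = 0.2872
risk, untreated calves = 83/245 = 0.3388
RR = 0.2872 / 0.3388 = 0.848
risk difference = 0.2872 − 0.3388 = -0.052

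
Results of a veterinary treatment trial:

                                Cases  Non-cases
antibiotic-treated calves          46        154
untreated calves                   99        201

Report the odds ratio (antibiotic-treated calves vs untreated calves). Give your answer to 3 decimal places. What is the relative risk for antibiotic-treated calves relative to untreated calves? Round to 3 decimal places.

OR = (46 × 201) / (154 × 99) = 9246/15246 ≈ 0.606
risk, antibiotic-treated calves = 46/200 = 0.2300
risk, untreated calves = 99/300 = 0.3300
RR = 0.2300 / 0.3300 = 0.697

OR = 0.606; RR = 0.697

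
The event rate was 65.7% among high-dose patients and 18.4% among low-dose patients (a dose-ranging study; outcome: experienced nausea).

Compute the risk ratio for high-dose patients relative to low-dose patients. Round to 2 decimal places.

RR = 0.6570 / 0.1840 = 3.57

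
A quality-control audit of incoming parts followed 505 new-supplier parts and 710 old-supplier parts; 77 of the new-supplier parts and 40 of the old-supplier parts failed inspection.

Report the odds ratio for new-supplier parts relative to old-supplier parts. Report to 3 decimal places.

odds, new-supplier parts = 77/428 = 0.1799
odds, old-supplier parts = 40/670 = 0.0597
OR = 0.1799 / 0.0597 = 3.013

OR ≈ 3.013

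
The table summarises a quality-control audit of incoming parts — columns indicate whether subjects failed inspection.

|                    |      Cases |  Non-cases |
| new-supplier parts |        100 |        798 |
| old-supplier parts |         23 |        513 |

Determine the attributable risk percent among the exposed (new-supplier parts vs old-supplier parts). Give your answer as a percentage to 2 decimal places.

61.47%

risk, new-supplier parts = 100/898 = 0.11136
risk, old-supplier parts = 23/536 = 0.04291
AR% = (0.11136 − 0.04291) / 0.11136 = 0.6147 → 61.47%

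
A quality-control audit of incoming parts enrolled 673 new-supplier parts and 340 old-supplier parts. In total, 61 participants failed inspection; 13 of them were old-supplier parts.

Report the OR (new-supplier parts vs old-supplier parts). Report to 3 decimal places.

new-supplier parts with the outcome: 61 − 13 = 48
new-supplier parts without the outcome: 673 − 48 = 625
old-supplier parts without the outcome: 340 − 13 = 327
OR = (48 × 327) / (625 × 13) = 15696/8125 ≈ 1.932

1.932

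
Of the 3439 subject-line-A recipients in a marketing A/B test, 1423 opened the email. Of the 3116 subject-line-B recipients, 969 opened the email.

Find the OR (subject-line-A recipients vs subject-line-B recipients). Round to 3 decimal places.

1.564

odds, subject-line-A recipients = 1423/2016 = 0.7059
odds, subject-line-B recipients = 969/2147 = 0.4513
OR = 0.7059 / 0.4513 = 1.564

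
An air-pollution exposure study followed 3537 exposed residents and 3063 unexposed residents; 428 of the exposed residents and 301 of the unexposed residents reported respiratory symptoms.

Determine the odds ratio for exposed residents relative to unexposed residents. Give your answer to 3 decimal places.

OR = (428 × 2762) / (3109 × 301) = 1182136/935809 ≈ 1.263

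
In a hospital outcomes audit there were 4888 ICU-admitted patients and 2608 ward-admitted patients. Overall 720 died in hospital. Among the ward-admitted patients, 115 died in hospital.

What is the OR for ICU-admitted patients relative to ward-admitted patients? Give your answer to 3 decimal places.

ICU-admitted patients with the outcome: 720 − 115 = 605
ICU-admitted patients without the outcome: 4888 − 605 = 4283
ward-admitted patients without the outcome: 2608 − 115 = 2493
OR = (605 × 2493) / (4283 × 115) = 1508265/492545 ≈ 3.062

OR = 3.062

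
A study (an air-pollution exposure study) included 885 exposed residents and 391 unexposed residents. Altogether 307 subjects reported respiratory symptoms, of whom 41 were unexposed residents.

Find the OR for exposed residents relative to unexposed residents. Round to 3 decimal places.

3.668

exposed residents with the outcome: 307 − 41 = 266
exposed residents without the outcome: 885 − 266 = 619
unexposed residents without the outcome: 391 − 41 = 350
OR = (266 × 350) / (619 × 41) = 93100/25379 ≈ 3.668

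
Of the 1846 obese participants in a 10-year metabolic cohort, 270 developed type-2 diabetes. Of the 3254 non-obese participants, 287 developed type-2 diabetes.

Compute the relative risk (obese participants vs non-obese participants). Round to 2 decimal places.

risk, obese participants = 270/1846 = 0.1463
risk, non-obese participants = 287/3254 = 0.0882
RR = 0.1463 / 0.0882 = 1.66

RR ≈ 1.66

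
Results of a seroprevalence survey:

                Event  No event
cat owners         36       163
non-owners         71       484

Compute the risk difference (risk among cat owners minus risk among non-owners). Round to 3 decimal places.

RD ≈ 0.053

risk, cat owners = 36/199 = 0.1809
risk, non-owners = 71/555 = 0.1279
risk difference = 0.1809 − 0.1279 = 0.053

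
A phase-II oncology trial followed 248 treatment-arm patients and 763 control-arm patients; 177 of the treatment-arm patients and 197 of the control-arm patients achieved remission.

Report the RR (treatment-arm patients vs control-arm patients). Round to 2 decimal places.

RR = 2.76

risk, treatment-arm patients = 177/248 = 0.7137
risk, control-arm patients = 197/763 = 0.2582
RR = 0.7137 / 0.2582 = 2.76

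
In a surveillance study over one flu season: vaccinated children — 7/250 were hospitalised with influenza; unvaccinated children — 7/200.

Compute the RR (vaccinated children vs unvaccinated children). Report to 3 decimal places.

risk, vaccinated children = 7/250 = 0.02800
risk, unvaccinated children = 7/200 = 0.03500
RR = 0.02800 / 0.03500 = 0.800

RR: 0.800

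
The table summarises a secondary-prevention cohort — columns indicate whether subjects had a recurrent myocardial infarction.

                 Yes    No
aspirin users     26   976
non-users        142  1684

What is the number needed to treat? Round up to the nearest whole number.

risk, aspirin users = 26/1002 = 0.025948
risk, non-users = 142/1826 = 0.077766
absolute risk difference = 0.051818
1 / 0.051818 = 19.298 → round up → 20

NNT = 20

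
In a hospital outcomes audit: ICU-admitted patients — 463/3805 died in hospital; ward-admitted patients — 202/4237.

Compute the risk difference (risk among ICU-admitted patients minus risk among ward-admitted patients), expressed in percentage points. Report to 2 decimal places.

RD ≈ 7.40

risk, ICU-admitted patients = 463/3805 = 0.12168
risk, ward-admitted patients = 202/4237 = 0.04768
risk difference = 0.12168 − 0.04768 = 0.07401 → 7.40 percentage points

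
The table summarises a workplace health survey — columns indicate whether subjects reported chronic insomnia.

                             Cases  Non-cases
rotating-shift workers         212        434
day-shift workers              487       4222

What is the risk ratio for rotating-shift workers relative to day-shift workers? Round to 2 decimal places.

3.17

risk, rotating-shift workers = 212/646 = 0.3282
risk, day-shift workers = 487/4709 = 0.1034
RR = 0.3282 / 0.1034 = 3.17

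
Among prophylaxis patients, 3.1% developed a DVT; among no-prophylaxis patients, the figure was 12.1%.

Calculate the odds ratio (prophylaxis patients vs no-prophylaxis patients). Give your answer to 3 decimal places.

odds, prophylaxis patients = 0.03100/0.96900 = 0.03199
odds, no-prophylaxis patients = 0.12100/0.87900 = 0.13766
OR = 0.03199 / 0.13766 = 0.232

0.232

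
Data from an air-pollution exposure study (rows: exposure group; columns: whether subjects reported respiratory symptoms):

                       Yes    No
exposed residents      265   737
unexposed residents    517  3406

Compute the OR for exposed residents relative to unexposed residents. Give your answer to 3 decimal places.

OR = 2.369

odds, exposed residents = 265/737 = 0.3596
odds, unexposed residents = 517/3406 = 0.1518
OR = 0.3596 / 0.1518 = 2.369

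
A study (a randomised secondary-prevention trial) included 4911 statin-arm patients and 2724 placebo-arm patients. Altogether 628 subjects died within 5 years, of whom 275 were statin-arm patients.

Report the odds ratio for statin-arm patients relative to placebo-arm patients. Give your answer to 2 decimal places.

OR: 0.40

statin-arm patients without the outcome: 4911 − 275 = 4636
placebo-arm patients with the outcome: 628 − 275 = 353
placebo-arm patients without the outcome: 2724 − 353 = 2371
OR = (275 × 2371) / (4636 × 353) = 652025/1636508 ≈ 0.40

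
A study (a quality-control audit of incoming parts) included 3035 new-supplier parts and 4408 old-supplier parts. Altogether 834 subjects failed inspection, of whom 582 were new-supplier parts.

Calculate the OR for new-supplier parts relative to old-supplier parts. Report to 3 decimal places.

OR ≈ 3.913

new-supplier parts without the outcome: 3035 − 582 = 2453
old-supplier parts with the outcome: 834 − 582 = 252
old-supplier parts without the outcome: 4408 − 252 = 4156
OR = (582 × 4156) / (2453 × 252) = 2418792/618156 ≈ 3.913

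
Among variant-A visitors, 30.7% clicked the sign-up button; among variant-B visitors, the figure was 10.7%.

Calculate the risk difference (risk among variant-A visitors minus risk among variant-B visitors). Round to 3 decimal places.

risk difference = 0.3070 − 0.1070 = 0.200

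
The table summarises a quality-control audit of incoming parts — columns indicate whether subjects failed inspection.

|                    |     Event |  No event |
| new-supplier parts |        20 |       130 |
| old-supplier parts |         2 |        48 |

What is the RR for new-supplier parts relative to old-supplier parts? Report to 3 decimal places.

RR ≈ 3.333

risk, new-supplier parts = 20/150 = 0.13333
risk, old-supplier parts = 2/50 = 0.04000
RR = 0.13333 / 0.04000 = 3.333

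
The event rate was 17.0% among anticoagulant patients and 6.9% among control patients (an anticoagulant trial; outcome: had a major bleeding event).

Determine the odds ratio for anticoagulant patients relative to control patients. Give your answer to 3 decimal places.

odds, anticoagulant patients = 0.1700/0.8300 = 0.2048
odds, control patients = 0.0690/0.9310 = 0.0741
OR = 0.2048 / 0.0741 = 2.764

2.764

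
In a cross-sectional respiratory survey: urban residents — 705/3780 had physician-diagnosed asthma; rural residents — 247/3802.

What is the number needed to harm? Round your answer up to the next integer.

9

risk, urban residents = 705/3780 = 0.186508
risk, rural residents = 247/3802 = 0.064966
absolute risk difference = 0.121542
1 / 0.121542 = 8.228 → round up → 9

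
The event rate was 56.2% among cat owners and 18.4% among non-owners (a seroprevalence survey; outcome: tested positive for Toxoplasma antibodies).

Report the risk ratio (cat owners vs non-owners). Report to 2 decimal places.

RR = 0.5620 / 0.1840 = 3.05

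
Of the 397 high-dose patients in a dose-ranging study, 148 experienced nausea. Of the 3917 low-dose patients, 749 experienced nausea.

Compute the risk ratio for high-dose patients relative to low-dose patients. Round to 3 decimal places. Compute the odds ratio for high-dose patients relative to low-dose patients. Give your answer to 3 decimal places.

risk, high-dose patients = 148/397 = 0.3728
risk, low-dose patients = 749/3917 = 0.1912
RR = 0.3728 / 0.1912 = 1.950
OR = (148 × 3168) / (249 × 749) = 468864/186501 ≈ 2.514

RR = 1.950; OR = 2.514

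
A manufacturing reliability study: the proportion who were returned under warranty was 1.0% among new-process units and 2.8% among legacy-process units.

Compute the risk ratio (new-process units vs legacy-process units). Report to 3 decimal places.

RR = 0.01000 / 0.02800 = 0.357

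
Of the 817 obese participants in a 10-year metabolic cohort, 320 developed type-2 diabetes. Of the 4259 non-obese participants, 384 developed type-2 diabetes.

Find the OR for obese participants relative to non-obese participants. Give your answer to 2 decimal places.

OR = (320 × 3875) / (497 × 384) = 1240000/190848 ≈ 6.50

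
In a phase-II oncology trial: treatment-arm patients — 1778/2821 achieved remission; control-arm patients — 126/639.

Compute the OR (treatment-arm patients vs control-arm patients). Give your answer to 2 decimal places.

OR = (1778 × 513) / (1043 × 126) = 912114/131418 ≈ 6.94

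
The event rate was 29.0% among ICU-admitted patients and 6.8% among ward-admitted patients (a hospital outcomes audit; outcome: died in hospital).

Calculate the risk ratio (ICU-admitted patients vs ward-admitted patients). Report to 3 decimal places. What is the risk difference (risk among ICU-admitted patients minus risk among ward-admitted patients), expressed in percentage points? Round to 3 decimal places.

RR = 4.265; RD = 22.200

RR = 0.2900 / 0.0680 = 4.265
risk difference = 0.2900 − 0.0680 = 0.2220 → 22.200 percentage points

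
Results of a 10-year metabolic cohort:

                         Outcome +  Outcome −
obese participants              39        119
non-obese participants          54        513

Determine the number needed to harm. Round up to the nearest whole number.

risk, obese participants = 39/158 = 0.246835
risk, non-obese participants = 54/567 = 0.095238
absolute risk difference = 0.151597
1 / 0.151597 = 6.596 → round up → 7

7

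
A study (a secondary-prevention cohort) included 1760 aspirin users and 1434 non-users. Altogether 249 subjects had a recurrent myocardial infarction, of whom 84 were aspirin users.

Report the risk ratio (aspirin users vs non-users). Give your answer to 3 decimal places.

aspirin users without the outcome: 1760 − 84 = 1676
non-users with the outcome: 249 − 84 = 165
non-users without the outcome: 1434 − 165 = 1269
risk, aspirin users = 84/1760 = 0.04773
risk, non-users = 165/1434 = 0.11506
RR = 0.04773 / 0.11506 = 0.415

RR: 0.415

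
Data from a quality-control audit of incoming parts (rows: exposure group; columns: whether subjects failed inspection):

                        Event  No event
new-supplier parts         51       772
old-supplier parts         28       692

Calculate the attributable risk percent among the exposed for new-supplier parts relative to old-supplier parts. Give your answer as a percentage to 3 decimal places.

AR% ≈ 37.244%

risk, new-supplier parts = 51/823 = 0.06197
risk, old-supplier parts = 28/720 = 0.03889
AR% = (0.06197 − 0.03889) / 0.06197 = 0.3724 → 37.244%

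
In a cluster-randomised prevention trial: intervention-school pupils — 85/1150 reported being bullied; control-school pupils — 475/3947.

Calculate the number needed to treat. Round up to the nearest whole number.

risk, intervention-school pupils = 85/1150 = 0.073913
risk, control-school pupils = 475/3947 = 0.120345
absolute risk difference = 0.046432
1 / 0.046432 = 21.537 → round up → 22

NNT ≈ 22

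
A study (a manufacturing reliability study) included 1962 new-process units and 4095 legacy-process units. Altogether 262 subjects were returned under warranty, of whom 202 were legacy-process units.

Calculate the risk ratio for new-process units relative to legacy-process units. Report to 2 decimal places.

new-process units with the outcome: 262 − 202 = 60
new-process units without the outcome: 1962 − 60 = 1902
legacy-process units without the outcome: 4095 − 202 = 3893
risk, new-process units = 60/1962 = 0.03058
risk, legacy-process units = 202/4095 = 0.04933
RR = 0.03058 / 0.04933 = 0.62

RR: 0.62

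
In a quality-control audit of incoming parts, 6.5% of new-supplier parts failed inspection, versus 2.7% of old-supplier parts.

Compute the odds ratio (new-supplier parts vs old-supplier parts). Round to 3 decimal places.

odds, new-supplier parts = 0.06500/0.93500 = 0.06952
odds, old-supplier parts = 0.02700/0.97300 = 0.02775
OR = 0.06952 / 0.02775 = 2.505

OR ≈ 2.505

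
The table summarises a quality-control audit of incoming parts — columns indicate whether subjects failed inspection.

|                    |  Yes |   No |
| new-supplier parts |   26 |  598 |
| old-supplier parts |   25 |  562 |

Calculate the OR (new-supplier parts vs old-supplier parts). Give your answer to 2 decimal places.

odds, new-supplier parts = 26/598 = 0.04348
odds, old-supplier parts = 25/562 = 0.04448
OR = 0.04348 / 0.04448 = 0.98

0.98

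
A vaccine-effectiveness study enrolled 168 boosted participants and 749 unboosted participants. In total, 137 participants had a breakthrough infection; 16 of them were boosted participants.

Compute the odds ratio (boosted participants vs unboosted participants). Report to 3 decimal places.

boosted participants without the outcome: 168 − 16 = 152
unboosted participants with the outcome: 137 − 16 = 121
unboosted participants without the outcome: 749 − 121 = 628
odds, boosted participants = 16/152 = 0.1053
odds, unboosted participants = 121/628 = 0.1927
OR = 0.1053 / 0.1927 = 0.546

OR = 0.546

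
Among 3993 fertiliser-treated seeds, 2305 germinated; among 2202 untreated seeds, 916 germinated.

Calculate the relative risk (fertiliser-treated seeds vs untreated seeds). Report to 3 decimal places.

1.388

risk, fertiliser-treated seeds = 2305/3993 = 0.5773
risk, untreated seeds = 916/2202 = 0.4160
RR = 0.5773 / 0.4160 = 1.388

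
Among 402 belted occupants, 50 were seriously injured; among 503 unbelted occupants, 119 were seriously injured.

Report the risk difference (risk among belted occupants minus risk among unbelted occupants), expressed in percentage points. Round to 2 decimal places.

risk, belted occupants = 50/402 = 0.1244
risk, unbelted occupants = 119/503 = 0.2366
risk difference = 0.1244 − 0.2366 = -0.1122 → -11.22 percentage points

RD = -11.22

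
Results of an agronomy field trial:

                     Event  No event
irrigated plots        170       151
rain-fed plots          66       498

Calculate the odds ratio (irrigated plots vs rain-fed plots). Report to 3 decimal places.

OR = (170 × 498) / (151 × 66) = 84660/9966 ≈ 8.495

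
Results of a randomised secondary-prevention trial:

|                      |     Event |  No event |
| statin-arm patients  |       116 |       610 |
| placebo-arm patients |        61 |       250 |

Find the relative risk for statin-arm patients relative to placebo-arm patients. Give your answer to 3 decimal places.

risk, statin-arm patients = 116/726 = 0.1598
risk, placebo-arm patients = 61/311 = 0.1961
RR = 0.1598 / 0.1961 = 0.815

RR ≈ 0.815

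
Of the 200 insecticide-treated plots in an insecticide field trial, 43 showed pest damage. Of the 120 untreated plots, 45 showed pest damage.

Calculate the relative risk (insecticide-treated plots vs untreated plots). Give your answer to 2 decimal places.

0.57

risk, insecticide-treated plots = 43/200 = 0.2150
risk, untreated plots = 45/120 = 0.3750
RR = 0.2150 / 0.3750 = 0.57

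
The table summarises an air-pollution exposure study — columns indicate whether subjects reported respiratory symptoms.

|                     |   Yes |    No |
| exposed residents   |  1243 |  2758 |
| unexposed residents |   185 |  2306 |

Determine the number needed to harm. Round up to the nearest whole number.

risk, exposed residents = 1243/4001 = 0.310672
risk, unexposed residents = 185/2491 = 0.074267
absolute risk difference = 0.236405
1 / 0.236405 = 4.230 → round up → 5

NNH ≈ 5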